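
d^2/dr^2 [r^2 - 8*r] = 2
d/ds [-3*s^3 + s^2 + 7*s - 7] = -9*s^2 + 2*s + 7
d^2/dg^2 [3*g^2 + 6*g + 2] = 6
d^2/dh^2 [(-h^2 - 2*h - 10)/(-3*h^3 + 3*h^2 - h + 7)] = 2*(9*h^6 + 54*h^5 + 477*h^4 - 558*h^3 + 549*h^2 + 414*h - 137)/(27*h^9 - 81*h^8 + 108*h^7 - 270*h^6 + 414*h^5 - 324*h^4 + 568*h^3 - 462*h^2 + 147*h - 343)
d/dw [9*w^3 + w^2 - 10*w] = 27*w^2 + 2*w - 10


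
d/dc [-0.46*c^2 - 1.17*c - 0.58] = -0.92*c - 1.17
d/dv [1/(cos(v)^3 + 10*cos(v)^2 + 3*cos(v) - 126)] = (3*cos(v)^2 + 20*cos(v) + 3)*sin(v)/(cos(v)^3 + 10*cos(v)^2 + 3*cos(v) - 126)^2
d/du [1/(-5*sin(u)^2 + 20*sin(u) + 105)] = 2*(sin(u) - 2)*cos(u)/(5*(sin(u) - 7)^2*(sin(u) + 3)^2)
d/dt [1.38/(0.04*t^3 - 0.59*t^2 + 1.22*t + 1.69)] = (-0.1656*t^2 + 1.6284*t - 1.6836)/(0.04*t^3 - 0.59*t^2 + 1.22*t + 1.69)^2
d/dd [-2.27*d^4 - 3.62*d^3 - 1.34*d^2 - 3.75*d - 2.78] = -9.08*d^3 - 10.86*d^2 - 2.68*d - 3.75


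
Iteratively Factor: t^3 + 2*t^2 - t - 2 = (t + 1)*(t^2 + t - 2) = (t - 1)*(t + 1)*(t + 2)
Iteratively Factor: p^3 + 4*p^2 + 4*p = (p + 2)*(p^2 + 2*p) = (p + 2)^2*(p)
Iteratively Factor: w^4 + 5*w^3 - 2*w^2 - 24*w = (w - 2)*(w^3 + 7*w^2 + 12*w) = (w - 2)*(w + 4)*(w^2 + 3*w) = (w - 2)*(w + 3)*(w + 4)*(w)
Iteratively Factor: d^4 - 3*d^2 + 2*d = (d - 1)*(d^3 + d^2 - 2*d) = (d - 1)*(d + 2)*(d^2 - d) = d*(d - 1)*(d + 2)*(d - 1)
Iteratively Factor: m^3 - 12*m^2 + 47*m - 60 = (m - 4)*(m^2 - 8*m + 15) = (m - 4)*(m - 3)*(m - 5)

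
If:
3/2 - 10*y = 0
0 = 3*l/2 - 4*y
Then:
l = 2/5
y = 3/20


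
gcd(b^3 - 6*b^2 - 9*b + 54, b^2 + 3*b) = b + 3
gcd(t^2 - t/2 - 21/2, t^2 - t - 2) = 1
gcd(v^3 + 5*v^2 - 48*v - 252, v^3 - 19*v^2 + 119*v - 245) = v - 7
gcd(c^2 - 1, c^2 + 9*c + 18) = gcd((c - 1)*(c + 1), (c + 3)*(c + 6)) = 1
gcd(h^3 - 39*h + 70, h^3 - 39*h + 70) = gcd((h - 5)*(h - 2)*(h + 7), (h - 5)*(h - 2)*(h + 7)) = h^3 - 39*h + 70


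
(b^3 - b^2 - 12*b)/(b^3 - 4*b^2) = (b + 3)/b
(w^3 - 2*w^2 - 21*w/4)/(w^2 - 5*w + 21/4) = w*(2*w + 3)/(2*w - 3)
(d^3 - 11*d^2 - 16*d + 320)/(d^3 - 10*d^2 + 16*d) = (d^2 - 3*d - 40)/(d*(d - 2))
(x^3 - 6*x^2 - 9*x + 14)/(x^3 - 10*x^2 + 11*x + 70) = (x - 1)/(x - 5)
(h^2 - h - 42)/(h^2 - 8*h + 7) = (h + 6)/(h - 1)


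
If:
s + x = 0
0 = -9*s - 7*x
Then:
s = 0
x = 0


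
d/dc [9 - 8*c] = -8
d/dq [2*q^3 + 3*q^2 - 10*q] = 6*q^2 + 6*q - 10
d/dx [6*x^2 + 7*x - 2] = 12*x + 7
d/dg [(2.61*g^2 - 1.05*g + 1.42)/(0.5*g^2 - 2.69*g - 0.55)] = (-6.4959*g^2 - 4.291*g + 4.3973)/(0.25*g^4 - 2.69*g^3 + 6.6861*g^2 + 2.959*g + 0.3025)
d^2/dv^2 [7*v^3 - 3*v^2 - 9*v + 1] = 42*v - 6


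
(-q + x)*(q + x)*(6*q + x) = -6*q^3 - q^2*x + 6*q*x^2 + x^3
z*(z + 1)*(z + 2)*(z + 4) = z^4 + 7*z^3 + 14*z^2 + 8*z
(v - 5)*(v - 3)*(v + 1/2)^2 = v^4 - 7*v^3 + 29*v^2/4 + 13*v + 15/4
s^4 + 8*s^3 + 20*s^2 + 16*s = s*(s + 2)^2*(s + 4)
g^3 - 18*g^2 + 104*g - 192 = (g - 8)*(g - 6)*(g - 4)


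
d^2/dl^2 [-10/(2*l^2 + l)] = 20*(2*l*(2*l + 1) - (4*l + 1)^2)/(l^3*(2*l + 1)^3)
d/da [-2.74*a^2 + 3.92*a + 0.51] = 3.92 - 5.48*a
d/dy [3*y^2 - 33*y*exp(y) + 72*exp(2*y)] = -33*y*exp(y) + 6*y + 144*exp(2*y) - 33*exp(y)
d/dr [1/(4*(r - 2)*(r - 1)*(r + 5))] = (-(r - 2)*(r - 1) - (r - 2)*(r + 5) - (r - 1)*(r + 5))/(4*(r - 2)^2*(r - 1)^2*(r + 5)^2)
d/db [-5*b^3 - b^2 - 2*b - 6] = -15*b^2 - 2*b - 2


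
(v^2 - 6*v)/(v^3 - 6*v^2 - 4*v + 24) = v/(v^2 - 4)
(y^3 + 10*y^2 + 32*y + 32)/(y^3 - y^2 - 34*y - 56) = (y + 4)/(y - 7)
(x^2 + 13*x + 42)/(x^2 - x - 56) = (x + 6)/(x - 8)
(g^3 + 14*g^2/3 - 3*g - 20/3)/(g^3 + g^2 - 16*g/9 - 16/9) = 3*(g + 5)/(3*g + 4)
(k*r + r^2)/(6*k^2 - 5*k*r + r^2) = r*(k + r)/(6*k^2 - 5*k*r + r^2)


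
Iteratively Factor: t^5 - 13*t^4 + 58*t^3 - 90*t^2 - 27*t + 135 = (t - 3)*(t^4 - 10*t^3 + 28*t^2 - 6*t - 45) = (t - 3)^2*(t^3 - 7*t^2 + 7*t + 15) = (t - 3)^2*(t + 1)*(t^2 - 8*t + 15) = (t - 5)*(t - 3)^2*(t + 1)*(t - 3)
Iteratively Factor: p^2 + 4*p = (p + 4)*(p)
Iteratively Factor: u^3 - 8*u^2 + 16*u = (u - 4)*(u^2 - 4*u) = u*(u - 4)*(u - 4)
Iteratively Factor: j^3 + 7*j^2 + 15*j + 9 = (j + 3)*(j^2 + 4*j + 3) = (j + 3)^2*(j + 1)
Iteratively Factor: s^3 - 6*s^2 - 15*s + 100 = (s - 5)*(s^2 - s - 20) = (s - 5)*(s + 4)*(s - 5)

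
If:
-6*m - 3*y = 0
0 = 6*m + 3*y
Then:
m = -y/2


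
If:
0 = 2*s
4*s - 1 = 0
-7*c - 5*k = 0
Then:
No Solution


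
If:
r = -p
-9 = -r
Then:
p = -9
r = 9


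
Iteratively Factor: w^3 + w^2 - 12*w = (w + 4)*(w^2 - 3*w) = (w - 3)*(w + 4)*(w)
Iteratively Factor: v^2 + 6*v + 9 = (v + 3)*(v + 3)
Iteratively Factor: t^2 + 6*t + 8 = (t + 2)*(t + 4)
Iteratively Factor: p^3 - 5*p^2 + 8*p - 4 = (p - 1)*(p^2 - 4*p + 4) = (p - 2)*(p - 1)*(p - 2)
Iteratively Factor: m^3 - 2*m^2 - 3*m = (m + 1)*(m^2 - 3*m) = (m - 3)*(m + 1)*(m)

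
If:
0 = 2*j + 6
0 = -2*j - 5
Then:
No Solution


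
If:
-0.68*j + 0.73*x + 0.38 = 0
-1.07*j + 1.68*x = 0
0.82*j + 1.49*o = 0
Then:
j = 1.77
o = -0.97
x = 1.13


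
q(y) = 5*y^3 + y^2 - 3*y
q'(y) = 15*y^2 + 2*y - 3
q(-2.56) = -69.65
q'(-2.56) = 90.18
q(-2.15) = -38.62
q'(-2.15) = 62.04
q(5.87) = 1028.16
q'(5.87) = 525.59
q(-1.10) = -2.14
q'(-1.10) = 12.95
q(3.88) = 295.47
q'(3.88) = 230.58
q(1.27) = 8.04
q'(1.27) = 23.73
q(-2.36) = -53.07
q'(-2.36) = 75.82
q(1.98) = 36.79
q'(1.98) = 59.77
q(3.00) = 135.00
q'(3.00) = 138.00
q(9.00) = 3699.00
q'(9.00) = 1230.00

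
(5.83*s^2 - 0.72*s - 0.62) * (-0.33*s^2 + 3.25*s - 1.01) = -1.9239*s^4 + 19.1851*s^3 - 8.0237*s^2 - 1.2878*s + 0.6262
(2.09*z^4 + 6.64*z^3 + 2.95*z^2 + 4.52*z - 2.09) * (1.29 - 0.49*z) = -1.0241*z^5 - 0.5575*z^4 + 7.1201*z^3 + 1.5907*z^2 + 6.8549*z - 2.6961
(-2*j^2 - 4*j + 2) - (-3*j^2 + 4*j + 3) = j^2 - 8*j - 1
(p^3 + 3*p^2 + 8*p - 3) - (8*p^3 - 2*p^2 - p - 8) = -7*p^3 + 5*p^2 + 9*p + 5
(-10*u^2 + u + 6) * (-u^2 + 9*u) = 10*u^4 - 91*u^3 + 3*u^2 + 54*u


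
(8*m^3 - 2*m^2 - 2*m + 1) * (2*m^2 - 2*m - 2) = 16*m^5 - 20*m^4 - 16*m^3 + 10*m^2 + 2*m - 2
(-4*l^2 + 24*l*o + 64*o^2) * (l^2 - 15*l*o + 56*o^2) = -4*l^4 + 84*l^3*o - 520*l^2*o^2 + 384*l*o^3 + 3584*o^4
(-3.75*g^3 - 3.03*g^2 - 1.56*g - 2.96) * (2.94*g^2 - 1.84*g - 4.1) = -11.025*g^5 - 2.0082*g^4 + 16.3638*g^3 + 6.591*g^2 + 11.8424*g + 12.136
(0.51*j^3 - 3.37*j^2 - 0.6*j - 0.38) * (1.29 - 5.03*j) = -2.5653*j^4 + 17.609*j^3 - 1.3293*j^2 + 1.1374*j - 0.4902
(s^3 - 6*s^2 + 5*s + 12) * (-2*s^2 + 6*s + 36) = -2*s^5 + 18*s^4 - 10*s^3 - 210*s^2 + 252*s + 432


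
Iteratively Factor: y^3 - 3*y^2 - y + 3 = (y - 1)*(y^2 - 2*y - 3) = (y - 3)*(y - 1)*(y + 1)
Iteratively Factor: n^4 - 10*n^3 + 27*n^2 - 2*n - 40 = (n - 4)*(n^3 - 6*n^2 + 3*n + 10) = (n - 5)*(n - 4)*(n^2 - n - 2) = (n - 5)*(n - 4)*(n + 1)*(n - 2)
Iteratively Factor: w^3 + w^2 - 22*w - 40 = (w + 2)*(w^2 - w - 20) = (w + 2)*(w + 4)*(w - 5)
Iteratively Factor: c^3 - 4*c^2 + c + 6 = (c - 3)*(c^2 - c - 2) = (c - 3)*(c - 2)*(c + 1)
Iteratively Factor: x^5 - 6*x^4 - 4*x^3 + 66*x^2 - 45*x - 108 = (x + 1)*(x^4 - 7*x^3 + 3*x^2 + 63*x - 108) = (x - 3)*(x + 1)*(x^3 - 4*x^2 - 9*x + 36) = (x - 3)*(x + 1)*(x + 3)*(x^2 - 7*x + 12) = (x - 3)^2*(x + 1)*(x + 3)*(x - 4)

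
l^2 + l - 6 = (l - 2)*(l + 3)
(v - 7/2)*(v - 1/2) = v^2 - 4*v + 7/4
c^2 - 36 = (c - 6)*(c + 6)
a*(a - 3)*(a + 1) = a^3 - 2*a^2 - 3*a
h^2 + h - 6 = (h - 2)*(h + 3)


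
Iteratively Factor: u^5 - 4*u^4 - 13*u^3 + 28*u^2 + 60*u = (u - 5)*(u^4 + u^3 - 8*u^2 - 12*u) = (u - 5)*(u - 3)*(u^3 + 4*u^2 + 4*u) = (u - 5)*(u - 3)*(u + 2)*(u^2 + 2*u) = u*(u - 5)*(u - 3)*(u + 2)*(u + 2)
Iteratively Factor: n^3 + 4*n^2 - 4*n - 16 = (n + 2)*(n^2 + 2*n - 8) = (n + 2)*(n + 4)*(n - 2)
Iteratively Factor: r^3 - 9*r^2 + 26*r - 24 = (r - 2)*(r^2 - 7*r + 12) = (r - 3)*(r - 2)*(r - 4)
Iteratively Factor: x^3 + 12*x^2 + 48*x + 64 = (x + 4)*(x^2 + 8*x + 16) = (x + 4)^2*(x + 4)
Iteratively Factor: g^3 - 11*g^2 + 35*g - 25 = (g - 1)*(g^2 - 10*g + 25) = (g - 5)*(g - 1)*(g - 5)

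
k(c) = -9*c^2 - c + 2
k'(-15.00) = 269.00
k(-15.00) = -2008.00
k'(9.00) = -163.00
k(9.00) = -736.00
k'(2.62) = -48.16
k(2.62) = -62.40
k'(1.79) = -33.22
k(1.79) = -28.63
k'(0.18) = -4.24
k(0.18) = 1.53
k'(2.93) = -53.74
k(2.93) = -78.19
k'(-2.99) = 52.82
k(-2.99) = -75.47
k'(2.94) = -53.92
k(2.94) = -78.73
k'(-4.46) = 79.28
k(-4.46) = -172.56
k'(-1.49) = 25.82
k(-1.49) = -16.49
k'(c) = -18*c - 1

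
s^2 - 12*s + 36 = (s - 6)^2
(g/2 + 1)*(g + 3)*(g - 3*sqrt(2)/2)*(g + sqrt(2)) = g^4/2 - sqrt(2)*g^3/4 + 5*g^3/2 - 5*sqrt(2)*g^2/4 + 3*g^2/2 - 15*g/2 - 3*sqrt(2)*g/2 - 9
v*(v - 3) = v^2 - 3*v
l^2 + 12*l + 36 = (l + 6)^2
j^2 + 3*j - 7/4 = (j - 1/2)*(j + 7/2)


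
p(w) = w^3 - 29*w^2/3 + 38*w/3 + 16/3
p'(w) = 3*w^2 - 58*w/3 + 38/3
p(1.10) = 8.90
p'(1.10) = -4.97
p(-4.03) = -268.16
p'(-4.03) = 139.30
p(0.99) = 9.37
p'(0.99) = -3.53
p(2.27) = -4.03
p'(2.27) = -15.76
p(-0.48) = -3.08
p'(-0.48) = 22.64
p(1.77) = 3.01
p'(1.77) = -12.15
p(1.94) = 0.83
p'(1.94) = -13.55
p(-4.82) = -392.28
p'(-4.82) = 175.55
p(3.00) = -16.67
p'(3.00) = -18.33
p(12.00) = 493.33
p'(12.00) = 212.67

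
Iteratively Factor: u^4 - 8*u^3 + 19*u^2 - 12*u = (u - 4)*(u^3 - 4*u^2 + 3*u) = (u - 4)*(u - 3)*(u^2 - u) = (u - 4)*(u - 3)*(u - 1)*(u)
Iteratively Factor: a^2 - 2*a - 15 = (a - 5)*(a + 3)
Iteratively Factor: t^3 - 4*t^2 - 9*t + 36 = (t - 4)*(t^2 - 9) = (t - 4)*(t + 3)*(t - 3)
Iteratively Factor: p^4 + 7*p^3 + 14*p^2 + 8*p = (p + 2)*(p^3 + 5*p^2 + 4*p) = p*(p + 2)*(p^2 + 5*p + 4) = p*(p + 1)*(p + 2)*(p + 4)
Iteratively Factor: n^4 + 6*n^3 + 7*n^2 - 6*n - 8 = (n - 1)*(n^3 + 7*n^2 + 14*n + 8) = (n - 1)*(n + 2)*(n^2 + 5*n + 4) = (n - 1)*(n + 1)*(n + 2)*(n + 4)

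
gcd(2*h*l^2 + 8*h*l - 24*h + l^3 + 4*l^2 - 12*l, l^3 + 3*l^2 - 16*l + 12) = l^2 + 4*l - 12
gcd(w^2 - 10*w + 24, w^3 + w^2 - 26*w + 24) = w - 4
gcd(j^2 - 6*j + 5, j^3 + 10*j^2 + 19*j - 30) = j - 1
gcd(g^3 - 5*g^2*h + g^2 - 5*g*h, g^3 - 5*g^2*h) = g^2 - 5*g*h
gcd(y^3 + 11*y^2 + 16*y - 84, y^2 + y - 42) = y + 7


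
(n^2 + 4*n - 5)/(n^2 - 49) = (n^2 + 4*n - 5)/(n^2 - 49)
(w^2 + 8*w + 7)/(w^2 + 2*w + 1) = (w + 7)/(w + 1)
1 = 1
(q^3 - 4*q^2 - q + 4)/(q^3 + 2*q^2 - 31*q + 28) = (q + 1)/(q + 7)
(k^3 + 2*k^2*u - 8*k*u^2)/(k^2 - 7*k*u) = (k^2 + 2*k*u - 8*u^2)/(k - 7*u)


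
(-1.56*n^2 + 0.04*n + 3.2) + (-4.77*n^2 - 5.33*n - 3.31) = -6.33*n^2 - 5.29*n - 0.11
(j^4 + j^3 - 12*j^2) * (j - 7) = j^5 - 6*j^4 - 19*j^3 + 84*j^2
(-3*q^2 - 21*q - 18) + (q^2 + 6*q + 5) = -2*q^2 - 15*q - 13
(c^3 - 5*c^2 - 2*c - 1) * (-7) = -7*c^3 + 35*c^2 + 14*c + 7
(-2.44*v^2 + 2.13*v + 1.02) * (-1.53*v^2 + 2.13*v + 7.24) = 3.7332*v^4 - 8.4561*v^3 - 14.6893*v^2 + 17.5938*v + 7.3848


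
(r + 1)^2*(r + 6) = r^3 + 8*r^2 + 13*r + 6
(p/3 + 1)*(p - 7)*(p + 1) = p^3/3 - p^2 - 25*p/3 - 7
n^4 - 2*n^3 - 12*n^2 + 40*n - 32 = (n - 2)^3*(n + 4)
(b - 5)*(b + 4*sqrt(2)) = b^2 - 5*b + 4*sqrt(2)*b - 20*sqrt(2)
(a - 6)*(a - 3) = a^2 - 9*a + 18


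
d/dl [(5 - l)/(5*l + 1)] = -26/(5*l + 1)^2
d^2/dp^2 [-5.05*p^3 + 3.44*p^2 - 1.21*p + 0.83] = 6.88 - 30.3*p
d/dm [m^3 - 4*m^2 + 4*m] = 3*m^2 - 8*m + 4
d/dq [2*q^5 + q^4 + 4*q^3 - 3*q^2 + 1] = 2*q*(5*q^3 + 2*q^2 + 6*q - 3)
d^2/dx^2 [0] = 0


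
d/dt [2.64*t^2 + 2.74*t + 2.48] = 5.28*t + 2.74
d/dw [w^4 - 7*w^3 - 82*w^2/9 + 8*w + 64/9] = 4*w^3 - 21*w^2 - 164*w/9 + 8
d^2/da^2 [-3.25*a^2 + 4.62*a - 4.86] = -6.50000000000000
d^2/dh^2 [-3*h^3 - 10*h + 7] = -18*h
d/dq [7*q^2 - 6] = 14*q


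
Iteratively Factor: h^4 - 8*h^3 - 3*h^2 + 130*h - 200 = (h - 2)*(h^3 - 6*h^2 - 15*h + 100) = (h - 5)*(h - 2)*(h^2 - h - 20) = (h - 5)*(h - 2)*(h + 4)*(h - 5)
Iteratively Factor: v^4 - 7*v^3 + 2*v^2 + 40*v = (v - 5)*(v^3 - 2*v^2 - 8*v) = (v - 5)*(v + 2)*(v^2 - 4*v) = (v - 5)*(v - 4)*(v + 2)*(v)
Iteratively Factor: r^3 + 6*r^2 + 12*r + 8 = (r + 2)*(r^2 + 4*r + 4) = (r + 2)^2*(r + 2)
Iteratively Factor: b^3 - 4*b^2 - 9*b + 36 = (b - 3)*(b^2 - b - 12) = (b - 3)*(b + 3)*(b - 4)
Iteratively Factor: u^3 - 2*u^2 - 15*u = (u - 5)*(u^2 + 3*u) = u*(u - 5)*(u + 3)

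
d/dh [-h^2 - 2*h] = -2*h - 2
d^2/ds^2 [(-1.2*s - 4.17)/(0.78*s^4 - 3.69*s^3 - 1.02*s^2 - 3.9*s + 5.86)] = (-8.76096*s^7 + 4.52088000000001*s^6 + 267.75522*s^5 - 670.633668*s^4 - 58.639536*s^3 - 468.747756*s^2 - 683.582868*s - 231.550848)/(0.474552*s^12 - 6.734988*s^11 + 29.99997*s^10 - 39.747105*s^9 + 38.814822*s^8 - 253.40607*s^7 + 157.855014*s^6 - 155.168892*s^5 + 558.089856*s^4 - 299.591892*s^3 + 162.312624*s^2 - 401.77332*s + 201.230056)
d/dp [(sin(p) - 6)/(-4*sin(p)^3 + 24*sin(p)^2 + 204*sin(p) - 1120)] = (sin(p)^3 - 12*sin(p)^2 + 36*sin(p) + 13)*cos(p)/(2*(sin(p)^3 - 6*sin(p)^2 - 51*sin(p) + 280)^2)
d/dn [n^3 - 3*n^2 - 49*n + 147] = 3*n^2 - 6*n - 49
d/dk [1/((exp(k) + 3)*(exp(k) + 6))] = (-2*exp(k) - 9)*exp(k)/(exp(4*k) + 18*exp(3*k) + 117*exp(2*k) + 324*exp(k) + 324)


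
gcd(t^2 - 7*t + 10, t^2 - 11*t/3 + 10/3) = t - 2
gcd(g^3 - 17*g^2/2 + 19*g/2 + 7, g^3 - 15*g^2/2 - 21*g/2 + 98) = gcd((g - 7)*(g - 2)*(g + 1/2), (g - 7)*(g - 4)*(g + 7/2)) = g - 7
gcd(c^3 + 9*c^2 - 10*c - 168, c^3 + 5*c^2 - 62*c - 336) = c^2 + 13*c + 42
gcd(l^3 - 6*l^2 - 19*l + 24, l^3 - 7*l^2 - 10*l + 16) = l^2 - 9*l + 8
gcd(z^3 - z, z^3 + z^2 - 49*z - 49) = z + 1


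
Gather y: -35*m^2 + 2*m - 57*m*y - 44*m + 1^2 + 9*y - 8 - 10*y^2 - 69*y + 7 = -35*m^2 - 42*m - 10*y^2 + y*(-57*m - 60)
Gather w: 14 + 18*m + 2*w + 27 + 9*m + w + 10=27*m + 3*w + 51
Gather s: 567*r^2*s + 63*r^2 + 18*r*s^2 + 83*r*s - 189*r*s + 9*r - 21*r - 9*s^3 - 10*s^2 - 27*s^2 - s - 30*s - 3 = 63*r^2 - 12*r - 9*s^3 + s^2*(18*r - 37) + s*(567*r^2 - 106*r - 31) - 3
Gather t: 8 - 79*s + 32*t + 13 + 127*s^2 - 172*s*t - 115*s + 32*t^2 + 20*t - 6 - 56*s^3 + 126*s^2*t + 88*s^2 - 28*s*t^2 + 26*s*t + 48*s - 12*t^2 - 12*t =-56*s^3 + 215*s^2 - 146*s + t^2*(20 - 28*s) + t*(126*s^2 - 146*s + 40) + 15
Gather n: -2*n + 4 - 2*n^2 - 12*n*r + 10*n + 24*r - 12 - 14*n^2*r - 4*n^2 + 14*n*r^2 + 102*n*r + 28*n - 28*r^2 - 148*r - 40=n^2*(-14*r - 6) + n*(14*r^2 + 90*r + 36) - 28*r^2 - 124*r - 48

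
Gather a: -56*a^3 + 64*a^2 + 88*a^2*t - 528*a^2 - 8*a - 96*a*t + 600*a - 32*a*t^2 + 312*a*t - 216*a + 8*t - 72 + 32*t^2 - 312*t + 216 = -56*a^3 + a^2*(88*t - 464) + a*(-32*t^2 + 216*t + 376) + 32*t^2 - 304*t + 144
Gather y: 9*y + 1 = 9*y + 1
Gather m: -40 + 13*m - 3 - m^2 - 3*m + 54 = -m^2 + 10*m + 11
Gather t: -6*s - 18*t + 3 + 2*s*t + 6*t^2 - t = -6*s + 6*t^2 + t*(2*s - 19) + 3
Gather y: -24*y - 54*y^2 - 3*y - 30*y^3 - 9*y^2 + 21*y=-30*y^3 - 63*y^2 - 6*y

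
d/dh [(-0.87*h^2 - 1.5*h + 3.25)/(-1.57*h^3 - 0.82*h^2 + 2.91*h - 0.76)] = (-1.3659*h^4 - 4.71*h^3 + 11.5458*h^2 + 6.6524*h - 8.3175)/(2.4649*h^6 + 2.5748*h^5 - 8.465*h^4 - 2.386*h^3 + 9.7145*h^2 - 4.4232*h + 0.5776)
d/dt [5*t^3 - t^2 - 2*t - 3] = 15*t^2 - 2*t - 2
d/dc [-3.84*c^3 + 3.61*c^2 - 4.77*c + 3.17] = -11.52*c^2 + 7.22*c - 4.77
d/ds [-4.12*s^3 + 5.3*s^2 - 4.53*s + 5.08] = -12.36*s^2 + 10.6*s - 4.53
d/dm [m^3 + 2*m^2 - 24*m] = 3*m^2 + 4*m - 24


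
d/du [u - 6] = 1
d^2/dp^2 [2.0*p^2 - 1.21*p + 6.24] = 4.00000000000000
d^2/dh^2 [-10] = 0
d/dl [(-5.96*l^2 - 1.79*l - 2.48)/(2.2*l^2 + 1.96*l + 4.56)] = (-7.7436*l^2 - 43.4432*l - 3.3016)/(4.84*l^4 + 8.624*l^3 + 23.9056*l^2 + 17.8752*l + 20.7936)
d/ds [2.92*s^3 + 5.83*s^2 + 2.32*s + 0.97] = 8.76*s^2 + 11.66*s + 2.32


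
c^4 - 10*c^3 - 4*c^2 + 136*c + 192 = (c - 8)*(c - 6)*(c + 2)^2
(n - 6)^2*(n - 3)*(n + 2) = n^4 - 13*n^3 + 42*n^2 + 36*n - 216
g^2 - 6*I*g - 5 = (g - 5*I)*(g - I)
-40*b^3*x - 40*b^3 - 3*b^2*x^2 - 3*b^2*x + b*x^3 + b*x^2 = (-8*b + x)*(5*b + x)*(b*x + b)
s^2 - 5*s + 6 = (s - 3)*(s - 2)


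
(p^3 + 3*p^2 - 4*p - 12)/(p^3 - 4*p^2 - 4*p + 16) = (p + 3)/(p - 4)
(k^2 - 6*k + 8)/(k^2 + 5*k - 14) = (k - 4)/(k + 7)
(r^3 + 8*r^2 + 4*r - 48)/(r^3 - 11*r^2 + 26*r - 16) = (r^2 + 10*r + 24)/(r^2 - 9*r + 8)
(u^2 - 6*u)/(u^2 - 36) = u/(u + 6)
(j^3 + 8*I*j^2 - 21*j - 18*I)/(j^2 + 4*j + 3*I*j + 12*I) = (j^2 + 5*I*j - 6)/(j + 4)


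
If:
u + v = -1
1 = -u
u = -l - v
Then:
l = 1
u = -1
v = 0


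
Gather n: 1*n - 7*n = -6*n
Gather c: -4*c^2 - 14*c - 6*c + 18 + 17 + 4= -4*c^2 - 20*c + 39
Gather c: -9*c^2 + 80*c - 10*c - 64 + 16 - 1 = -9*c^2 + 70*c - 49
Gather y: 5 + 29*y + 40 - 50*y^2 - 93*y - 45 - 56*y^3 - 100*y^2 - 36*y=-56*y^3 - 150*y^2 - 100*y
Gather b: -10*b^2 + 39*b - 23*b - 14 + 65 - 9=-10*b^2 + 16*b + 42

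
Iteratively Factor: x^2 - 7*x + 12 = (x - 3)*(x - 4)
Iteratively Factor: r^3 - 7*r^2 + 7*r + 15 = (r - 5)*(r^2 - 2*r - 3) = (r - 5)*(r - 3)*(r + 1)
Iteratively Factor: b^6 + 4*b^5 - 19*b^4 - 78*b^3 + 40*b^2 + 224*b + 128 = (b + 4)*(b^5 - 19*b^3 - 2*b^2 + 48*b + 32) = (b - 4)*(b + 4)*(b^4 + 4*b^3 - 3*b^2 - 14*b - 8) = (b - 4)*(b + 1)*(b + 4)*(b^3 + 3*b^2 - 6*b - 8) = (b - 4)*(b + 1)^2*(b + 4)*(b^2 + 2*b - 8) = (b - 4)*(b + 1)^2*(b + 4)^2*(b - 2)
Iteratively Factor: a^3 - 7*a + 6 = (a - 1)*(a^2 + a - 6) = (a - 2)*(a - 1)*(a + 3)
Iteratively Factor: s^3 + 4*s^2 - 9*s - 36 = (s + 3)*(s^2 + s - 12) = (s - 3)*(s + 3)*(s + 4)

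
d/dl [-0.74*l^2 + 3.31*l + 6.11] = 3.31 - 1.48*l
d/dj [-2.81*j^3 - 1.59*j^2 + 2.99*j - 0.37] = -8.43*j^2 - 3.18*j + 2.99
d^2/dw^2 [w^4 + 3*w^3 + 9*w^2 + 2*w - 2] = 12*w^2 + 18*w + 18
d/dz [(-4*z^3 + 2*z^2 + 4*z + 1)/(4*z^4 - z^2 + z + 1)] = (4*(-3*z^2 + z + 1)*(4*z^4 - z^2 + z + 1) - (16*z^3 - 2*z + 1)*(-4*z^3 + 2*z^2 + 4*z + 1))/(4*z^4 - z^2 + z + 1)^2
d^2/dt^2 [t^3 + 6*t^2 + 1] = 6*t + 12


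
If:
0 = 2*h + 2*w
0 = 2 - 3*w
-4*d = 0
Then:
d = 0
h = -2/3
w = 2/3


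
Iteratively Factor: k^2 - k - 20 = (k - 5)*(k + 4)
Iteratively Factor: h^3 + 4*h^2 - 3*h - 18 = (h + 3)*(h^2 + h - 6) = (h - 2)*(h + 3)*(h + 3)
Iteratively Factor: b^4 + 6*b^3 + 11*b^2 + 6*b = (b + 3)*(b^3 + 3*b^2 + 2*b) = (b + 2)*(b + 3)*(b^2 + b) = (b + 1)*(b + 2)*(b + 3)*(b)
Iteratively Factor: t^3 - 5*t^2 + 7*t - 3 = (t - 1)*(t^2 - 4*t + 3) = (t - 1)^2*(t - 3)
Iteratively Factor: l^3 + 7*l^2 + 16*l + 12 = (l + 3)*(l^2 + 4*l + 4) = (l + 2)*(l + 3)*(l + 2)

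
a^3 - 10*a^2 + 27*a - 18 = (a - 6)*(a - 3)*(a - 1)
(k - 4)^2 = k^2 - 8*k + 16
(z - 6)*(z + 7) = z^2 + z - 42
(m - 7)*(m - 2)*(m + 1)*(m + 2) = m^4 - 6*m^3 - 11*m^2 + 24*m + 28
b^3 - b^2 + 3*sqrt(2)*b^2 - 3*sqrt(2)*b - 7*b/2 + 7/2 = (b - 1)*(b - sqrt(2)/2)*(b + 7*sqrt(2)/2)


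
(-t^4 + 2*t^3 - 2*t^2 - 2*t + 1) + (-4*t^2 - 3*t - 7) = -t^4 + 2*t^3 - 6*t^2 - 5*t - 6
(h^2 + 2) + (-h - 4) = h^2 - h - 2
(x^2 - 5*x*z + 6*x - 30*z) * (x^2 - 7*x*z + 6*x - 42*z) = x^4 - 12*x^3*z + 12*x^3 + 35*x^2*z^2 - 144*x^2*z + 36*x^2 + 420*x*z^2 - 432*x*z + 1260*z^2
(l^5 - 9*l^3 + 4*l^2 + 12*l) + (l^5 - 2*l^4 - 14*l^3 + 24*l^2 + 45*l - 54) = 2*l^5 - 2*l^4 - 23*l^3 + 28*l^2 + 57*l - 54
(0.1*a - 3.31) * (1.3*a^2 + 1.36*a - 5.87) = 0.13*a^3 - 4.167*a^2 - 5.0886*a + 19.4297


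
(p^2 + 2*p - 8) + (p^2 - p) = 2*p^2 + p - 8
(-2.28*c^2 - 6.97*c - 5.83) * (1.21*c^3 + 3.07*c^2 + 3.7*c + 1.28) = -2.7588*c^5 - 15.4333*c^4 - 36.8882*c^3 - 46.6055*c^2 - 30.4926*c - 7.4624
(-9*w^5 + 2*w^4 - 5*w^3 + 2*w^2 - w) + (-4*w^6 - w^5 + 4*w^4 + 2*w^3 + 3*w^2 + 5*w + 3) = -4*w^6 - 10*w^5 + 6*w^4 - 3*w^3 + 5*w^2 + 4*w + 3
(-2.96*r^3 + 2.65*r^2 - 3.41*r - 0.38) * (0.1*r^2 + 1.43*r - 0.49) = -0.296*r^5 - 3.9678*r^4 + 4.8989*r^3 - 6.2128*r^2 + 1.1275*r + 0.1862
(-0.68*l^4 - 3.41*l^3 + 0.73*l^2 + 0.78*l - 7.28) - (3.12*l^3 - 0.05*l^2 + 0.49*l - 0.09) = -0.68*l^4 - 6.53*l^3 + 0.78*l^2 + 0.29*l - 7.19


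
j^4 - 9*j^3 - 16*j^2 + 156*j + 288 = (j - 8)*(j - 6)*(j + 2)*(j + 3)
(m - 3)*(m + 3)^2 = m^3 + 3*m^2 - 9*m - 27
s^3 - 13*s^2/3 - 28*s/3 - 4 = (s - 6)*(s + 2/3)*(s + 1)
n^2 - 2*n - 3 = (n - 3)*(n + 1)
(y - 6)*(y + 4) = y^2 - 2*y - 24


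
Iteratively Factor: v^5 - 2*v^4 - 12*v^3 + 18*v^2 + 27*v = (v)*(v^4 - 2*v^3 - 12*v^2 + 18*v + 27) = v*(v + 1)*(v^3 - 3*v^2 - 9*v + 27) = v*(v - 3)*(v + 1)*(v^2 - 9) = v*(v - 3)^2*(v + 1)*(v + 3)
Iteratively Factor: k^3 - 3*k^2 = (k)*(k^2 - 3*k) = k^2*(k - 3)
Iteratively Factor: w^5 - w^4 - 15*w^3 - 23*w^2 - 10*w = (w + 2)*(w^4 - 3*w^3 - 9*w^2 - 5*w) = (w - 5)*(w + 2)*(w^3 + 2*w^2 + w) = (w - 5)*(w + 1)*(w + 2)*(w^2 + w) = w*(w - 5)*(w + 1)*(w + 2)*(w + 1)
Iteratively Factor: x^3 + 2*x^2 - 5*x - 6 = (x - 2)*(x^2 + 4*x + 3) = (x - 2)*(x + 1)*(x + 3)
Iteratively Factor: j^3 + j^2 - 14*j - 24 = (j - 4)*(j^2 + 5*j + 6) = (j - 4)*(j + 3)*(j + 2)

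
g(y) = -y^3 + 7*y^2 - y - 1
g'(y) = -3*y^2 + 14*y - 1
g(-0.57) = 2.03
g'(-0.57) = -9.95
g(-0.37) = 0.38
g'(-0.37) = -6.59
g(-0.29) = -0.10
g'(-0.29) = -5.31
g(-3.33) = 116.88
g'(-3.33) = -80.89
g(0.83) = 2.42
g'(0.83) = 8.55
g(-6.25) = 522.83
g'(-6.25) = -205.69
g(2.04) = 17.60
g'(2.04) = 15.08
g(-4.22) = 203.03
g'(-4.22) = -113.51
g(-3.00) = 92.00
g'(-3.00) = -70.00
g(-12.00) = 2747.00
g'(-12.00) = -601.00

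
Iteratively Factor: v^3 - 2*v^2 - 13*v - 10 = (v + 2)*(v^2 - 4*v - 5) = (v + 1)*(v + 2)*(v - 5)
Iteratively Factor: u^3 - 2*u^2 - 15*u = (u)*(u^2 - 2*u - 15) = u*(u + 3)*(u - 5)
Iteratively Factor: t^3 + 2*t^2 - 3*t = (t)*(t^2 + 2*t - 3) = t*(t - 1)*(t + 3)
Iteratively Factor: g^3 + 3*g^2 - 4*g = (g)*(g^2 + 3*g - 4) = g*(g + 4)*(g - 1)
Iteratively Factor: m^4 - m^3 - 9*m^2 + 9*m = (m - 3)*(m^3 + 2*m^2 - 3*m) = m*(m - 3)*(m^2 + 2*m - 3) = m*(m - 3)*(m - 1)*(m + 3)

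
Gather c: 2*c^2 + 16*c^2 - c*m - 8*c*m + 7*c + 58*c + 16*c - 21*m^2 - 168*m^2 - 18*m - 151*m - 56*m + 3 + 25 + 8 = 18*c^2 + c*(81 - 9*m) - 189*m^2 - 225*m + 36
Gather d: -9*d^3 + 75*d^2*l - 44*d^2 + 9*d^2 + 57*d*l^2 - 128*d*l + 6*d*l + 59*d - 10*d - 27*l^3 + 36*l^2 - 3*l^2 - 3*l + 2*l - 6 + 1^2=-9*d^3 + d^2*(75*l - 35) + d*(57*l^2 - 122*l + 49) - 27*l^3 + 33*l^2 - l - 5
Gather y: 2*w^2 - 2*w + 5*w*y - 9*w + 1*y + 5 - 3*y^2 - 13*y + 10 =2*w^2 - 11*w - 3*y^2 + y*(5*w - 12) + 15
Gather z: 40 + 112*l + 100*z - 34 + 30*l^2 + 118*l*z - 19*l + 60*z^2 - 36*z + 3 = 30*l^2 + 93*l + 60*z^2 + z*(118*l + 64) + 9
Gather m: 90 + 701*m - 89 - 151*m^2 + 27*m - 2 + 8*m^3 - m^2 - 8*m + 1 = 8*m^3 - 152*m^2 + 720*m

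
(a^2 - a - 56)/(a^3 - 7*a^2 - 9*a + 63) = (a^2 - a - 56)/(a^3 - 7*a^2 - 9*a + 63)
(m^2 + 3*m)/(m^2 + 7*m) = (m + 3)/(m + 7)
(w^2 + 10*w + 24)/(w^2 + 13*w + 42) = (w + 4)/(w + 7)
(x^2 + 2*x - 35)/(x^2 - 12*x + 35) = (x + 7)/(x - 7)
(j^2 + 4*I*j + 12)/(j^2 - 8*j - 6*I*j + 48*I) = (j^2 + 4*I*j + 12)/(j^2 - 8*j - 6*I*j + 48*I)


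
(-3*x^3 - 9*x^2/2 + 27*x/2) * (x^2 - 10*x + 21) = -3*x^5 + 51*x^4/2 - 9*x^3/2 - 459*x^2/2 + 567*x/2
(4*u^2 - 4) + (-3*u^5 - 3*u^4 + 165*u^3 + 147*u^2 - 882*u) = -3*u^5 - 3*u^4 + 165*u^3 + 151*u^2 - 882*u - 4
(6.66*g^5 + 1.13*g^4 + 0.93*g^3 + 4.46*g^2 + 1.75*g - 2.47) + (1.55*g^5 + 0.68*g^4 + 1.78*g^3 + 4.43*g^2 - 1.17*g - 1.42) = 8.21*g^5 + 1.81*g^4 + 2.71*g^3 + 8.89*g^2 + 0.58*g - 3.89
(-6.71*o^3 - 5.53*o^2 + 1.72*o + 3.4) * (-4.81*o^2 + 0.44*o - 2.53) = 32.2751*o^5 + 23.6469*o^4 + 6.2699*o^3 - 1.6063*o^2 - 2.8556*o - 8.602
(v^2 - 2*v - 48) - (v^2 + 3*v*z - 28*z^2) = -3*v*z - 2*v + 28*z^2 - 48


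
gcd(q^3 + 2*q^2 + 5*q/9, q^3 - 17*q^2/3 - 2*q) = q^2 + q/3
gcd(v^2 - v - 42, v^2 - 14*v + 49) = v - 7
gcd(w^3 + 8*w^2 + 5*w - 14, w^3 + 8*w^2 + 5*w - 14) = w^3 + 8*w^2 + 5*w - 14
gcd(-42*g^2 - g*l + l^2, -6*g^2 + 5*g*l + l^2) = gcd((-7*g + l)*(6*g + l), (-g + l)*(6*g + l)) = 6*g + l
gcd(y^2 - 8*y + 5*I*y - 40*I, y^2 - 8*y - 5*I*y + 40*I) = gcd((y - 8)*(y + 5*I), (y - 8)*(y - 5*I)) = y - 8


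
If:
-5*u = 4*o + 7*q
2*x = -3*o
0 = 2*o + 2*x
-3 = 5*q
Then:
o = 0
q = -3/5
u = 21/25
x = 0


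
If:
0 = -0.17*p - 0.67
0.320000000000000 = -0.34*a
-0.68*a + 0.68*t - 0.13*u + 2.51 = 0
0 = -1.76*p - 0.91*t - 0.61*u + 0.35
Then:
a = -0.94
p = -3.94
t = -1.83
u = 14.67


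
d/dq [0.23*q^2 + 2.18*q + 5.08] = 0.46*q + 2.18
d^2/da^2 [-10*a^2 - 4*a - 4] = -20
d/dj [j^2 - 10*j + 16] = 2*j - 10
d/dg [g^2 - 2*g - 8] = 2*g - 2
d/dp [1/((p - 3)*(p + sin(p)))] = ((3 - p)*(p + sin(p)) - (p - 3)^2*(cos(p) + 1))/((p - 3)^3*(p + sin(p))^2)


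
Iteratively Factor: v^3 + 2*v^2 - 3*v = (v + 3)*(v^2 - v) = (v - 1)*(v + 3)*(v)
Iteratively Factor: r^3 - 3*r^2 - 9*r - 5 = (r - 5)*(r^2 + 2*r + 1) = (r - 5)*(r + 1)*(r + 1)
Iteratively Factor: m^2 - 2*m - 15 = (m - 5)*(m + 3)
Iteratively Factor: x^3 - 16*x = (x - 4)*(x^2 + 4*x) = (x - 4)*(x + 4)*(x)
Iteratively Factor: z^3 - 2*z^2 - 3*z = (z - 3)*(z^2 + z) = z*(z - 3)*(z + 1)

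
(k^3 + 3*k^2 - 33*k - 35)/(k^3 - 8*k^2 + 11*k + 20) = (k + 7)/(k - 4)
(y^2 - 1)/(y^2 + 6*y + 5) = (y - 1)/(y + 5)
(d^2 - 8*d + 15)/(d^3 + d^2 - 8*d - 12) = (d - 5)/(d^2 + 4*d + 4)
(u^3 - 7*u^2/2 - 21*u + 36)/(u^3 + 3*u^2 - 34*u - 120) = (u - 3/2)/(u + 5)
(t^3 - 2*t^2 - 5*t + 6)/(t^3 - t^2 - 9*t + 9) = (t + 2)/(t + 3)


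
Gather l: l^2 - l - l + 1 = l^2 - 2*l + 1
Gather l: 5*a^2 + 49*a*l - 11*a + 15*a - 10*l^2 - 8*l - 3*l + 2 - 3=5*a^2 + 4*a - 10*l^2 + l*(49*a - 11) - 1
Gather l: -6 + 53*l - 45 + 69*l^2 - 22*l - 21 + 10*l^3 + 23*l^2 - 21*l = 10*l^3 + 92*l^2 + 10*l - 72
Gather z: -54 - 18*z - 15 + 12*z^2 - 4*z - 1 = 12*z^2 - 22*z - 70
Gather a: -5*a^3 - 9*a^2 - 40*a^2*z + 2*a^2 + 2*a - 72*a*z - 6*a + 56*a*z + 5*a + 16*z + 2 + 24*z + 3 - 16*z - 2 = -5*a^3 + a^2*(-40*z - 7) + a*(1 - 16*z) + 24*z + 3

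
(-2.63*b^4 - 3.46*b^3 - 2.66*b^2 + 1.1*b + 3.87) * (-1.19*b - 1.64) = 3.1297*b^5 + 8.4306*b^4 + 8.8398*b^3 + 3.0534*b^2 - 6.4093*b - 6.3468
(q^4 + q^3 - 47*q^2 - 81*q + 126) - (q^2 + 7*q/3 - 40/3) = q^4 + q^3 - 48*q^2 - 250*q/3 + 418/3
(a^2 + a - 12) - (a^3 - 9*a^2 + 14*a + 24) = -a^3 + 10*a^2 - 13*a - 36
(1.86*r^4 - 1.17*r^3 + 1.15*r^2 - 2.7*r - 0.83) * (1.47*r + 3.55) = 2.7342*r^5 + 4.8831*r^4 - 2.463*r^3 + 0.113499999999999*r^2 - 10.8051*r - 2.9465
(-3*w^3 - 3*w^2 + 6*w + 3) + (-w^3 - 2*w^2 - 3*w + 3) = -4*w^3 - 5*w^2 + 3*w + 6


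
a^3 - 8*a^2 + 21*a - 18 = (a - 3)^2*(a - 2)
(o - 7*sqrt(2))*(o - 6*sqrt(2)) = o^2 - 13*sqrt(2)*o + 84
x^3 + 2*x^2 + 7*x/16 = x*(x + 1/4)*(x + 7/4)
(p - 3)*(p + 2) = p^2 - p - 6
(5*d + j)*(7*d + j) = 35*d^2 + 12*d*j + j^2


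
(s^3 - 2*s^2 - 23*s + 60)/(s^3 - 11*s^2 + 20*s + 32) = (s^2 + 2*s - 15)/(s^2 - 7*s - 8)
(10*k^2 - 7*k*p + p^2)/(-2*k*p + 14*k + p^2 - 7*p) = (-5*k + p)/(p - 7)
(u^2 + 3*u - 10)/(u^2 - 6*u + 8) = (u + 5)/(u - 4)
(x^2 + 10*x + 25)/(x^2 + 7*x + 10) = (x + 5)/(x + 2)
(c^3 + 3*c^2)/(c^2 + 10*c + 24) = c^2*(c + 3)/(c^2 + 10*c + 24)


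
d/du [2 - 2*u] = -2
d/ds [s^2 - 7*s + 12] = 2*s - 7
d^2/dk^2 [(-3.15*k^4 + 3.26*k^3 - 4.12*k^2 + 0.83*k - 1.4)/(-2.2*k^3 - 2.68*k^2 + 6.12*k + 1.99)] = (-5.6843418860808e-14*k^8 - 5.6843418860808e-14*k^7 + 208.39584*k^6 - 514.70508*k^5 + 820.60332*k^4 + 820.305968*k^3 - 53.059164*k^2 - 205.017132*k + 172.653312)/(10.648*k^9 + 38.9136*k^8 - 41.45856*k^7 - 226.147088*k^6 + 44.931936*k^5 + 419.014608*k^4 - 7.24916400000001*k^3 - 191.763564*k^2 - 72.707436*k - 7.880599)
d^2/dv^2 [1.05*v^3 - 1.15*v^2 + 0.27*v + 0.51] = 6.3*v - 2.3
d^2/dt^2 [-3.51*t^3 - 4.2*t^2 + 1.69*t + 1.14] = -21.06*t - 8.4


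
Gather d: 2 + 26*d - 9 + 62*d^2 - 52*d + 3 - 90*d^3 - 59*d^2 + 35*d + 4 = -90*d^3 + 3*d^2 + 9*d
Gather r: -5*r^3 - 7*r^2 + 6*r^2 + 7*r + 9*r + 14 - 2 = -5*r^3 - r^2 + 16*r + 12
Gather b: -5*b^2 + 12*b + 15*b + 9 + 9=-5*b^2 + 27*b + 18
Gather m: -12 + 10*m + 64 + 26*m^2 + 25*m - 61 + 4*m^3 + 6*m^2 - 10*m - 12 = 4*m^3 + 32*m^2 + 25*m - 21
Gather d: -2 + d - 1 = d - 3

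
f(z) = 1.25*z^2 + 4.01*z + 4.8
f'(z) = 2.5*z + 4.01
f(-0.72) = 2.56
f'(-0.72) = 2.21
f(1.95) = 17.37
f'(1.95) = 8.88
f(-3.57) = 6.42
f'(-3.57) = -4.92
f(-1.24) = 1.75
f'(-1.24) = 0.91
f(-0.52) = 3.05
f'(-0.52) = 2.71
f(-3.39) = 5.57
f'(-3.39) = -4.46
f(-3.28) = 5.10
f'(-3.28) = -4.19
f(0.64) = 7.88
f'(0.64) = 5.61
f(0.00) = 4.80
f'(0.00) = 4.01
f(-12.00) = 136.68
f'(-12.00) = -25.99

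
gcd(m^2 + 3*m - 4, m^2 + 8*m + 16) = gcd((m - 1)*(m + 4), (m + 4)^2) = m + 4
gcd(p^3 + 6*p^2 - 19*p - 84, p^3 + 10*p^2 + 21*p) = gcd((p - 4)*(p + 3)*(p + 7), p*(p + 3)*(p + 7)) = p^2 + 10*p + 21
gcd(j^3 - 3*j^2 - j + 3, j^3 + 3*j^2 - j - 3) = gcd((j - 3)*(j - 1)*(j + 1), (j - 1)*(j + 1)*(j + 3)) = j^2 - 1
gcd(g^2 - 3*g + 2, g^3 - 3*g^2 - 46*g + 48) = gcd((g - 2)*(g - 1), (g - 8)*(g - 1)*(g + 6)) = g - 1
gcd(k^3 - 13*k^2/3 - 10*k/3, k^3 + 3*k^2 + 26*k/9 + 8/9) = k + 2/3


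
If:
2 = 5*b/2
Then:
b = 4/5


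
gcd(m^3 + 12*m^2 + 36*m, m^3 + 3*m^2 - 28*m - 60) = m + 6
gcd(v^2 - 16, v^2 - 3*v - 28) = v + 4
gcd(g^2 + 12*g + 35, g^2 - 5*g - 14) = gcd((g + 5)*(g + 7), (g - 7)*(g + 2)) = 1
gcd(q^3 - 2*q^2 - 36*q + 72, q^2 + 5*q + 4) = 1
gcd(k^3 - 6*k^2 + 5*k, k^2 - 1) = k - 1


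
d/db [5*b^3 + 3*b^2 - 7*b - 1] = 15*b^2 + 6*b - 7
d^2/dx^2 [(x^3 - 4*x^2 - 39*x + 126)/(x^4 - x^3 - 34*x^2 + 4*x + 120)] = 2*(x^9 - 12*x^8 - 120*x^7 + 1370*x^6 + 639*x^5 - 34878*x^4 + 37032*x^3 + 269136*x^2 - 440208*x + 477216)/(x^12 - 3*x^11 - 99*x^10 + 215*x^9 + 3702*x^8 - 4992*x^7 - 62560*x^6 + 41184*x^5 + 454848*x^4 - 141056*x^3 - 1463040*x^2 + 172800*x + 1728000)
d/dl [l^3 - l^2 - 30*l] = 3*l^2 - 2*l - 30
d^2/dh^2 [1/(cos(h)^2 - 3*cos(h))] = (-(1 - cos(2*h))^2 - 45*cos(h)/4 - 11*cos(2*h)/2 + 9*cos(3*h)/4 + 33/2)/((cos(h) - 3)^3*cos(h)^3)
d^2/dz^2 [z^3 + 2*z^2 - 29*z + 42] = 6*z + 4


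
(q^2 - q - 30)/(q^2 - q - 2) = (-q^2 + q + 30)/(-q^2 + q + 2)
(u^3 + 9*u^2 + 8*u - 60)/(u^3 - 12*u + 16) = (u^2 + 11*u + 30)/(u^2 + 2*u - 8)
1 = 1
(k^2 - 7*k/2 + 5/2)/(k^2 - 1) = (k - 5/2)/(k + 1)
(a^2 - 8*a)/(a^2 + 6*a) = (a - 8)/(a + 6)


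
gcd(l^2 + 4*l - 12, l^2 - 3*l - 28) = 1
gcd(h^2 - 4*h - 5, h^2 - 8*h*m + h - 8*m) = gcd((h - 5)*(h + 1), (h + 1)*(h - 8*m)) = h + 1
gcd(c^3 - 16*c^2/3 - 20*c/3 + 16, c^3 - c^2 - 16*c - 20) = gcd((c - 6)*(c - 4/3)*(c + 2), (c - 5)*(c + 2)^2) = c + 2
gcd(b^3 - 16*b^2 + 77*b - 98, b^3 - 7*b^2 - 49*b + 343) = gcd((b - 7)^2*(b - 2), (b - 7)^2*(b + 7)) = b^2 - 14*b + 49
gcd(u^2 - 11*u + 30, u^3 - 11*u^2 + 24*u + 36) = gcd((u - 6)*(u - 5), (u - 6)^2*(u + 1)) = u - 6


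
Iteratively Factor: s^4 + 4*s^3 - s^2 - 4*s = (s + 4)*(s^3 - s) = s*(s + 4)*(s^2 - 1) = s*(s + 1)*(s + 4)*(s - 1)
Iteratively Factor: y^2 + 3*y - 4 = (y + 4)*(y - 1)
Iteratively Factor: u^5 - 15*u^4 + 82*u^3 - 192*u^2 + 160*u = (u - 4)*(u^4 - 11*u^3 + 38*u^2 - 40*u) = (u - 4)*(u - 2)*(u^3 - 9*u^2 + 20*u) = (u - 5)*(u - 4)*(u - 2)*(u^2 - 4*u) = u*(u - 5)*(u - 4)*(u - 2)*(u - 4)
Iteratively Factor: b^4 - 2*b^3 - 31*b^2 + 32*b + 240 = (b + 3)*(b^3 - 5*b^2 - 16*b + 80) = (b - 5)*(b + 3)*(b^2 - 16) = (b - 5)*(b - 4)*(b + 3)*(b + 4)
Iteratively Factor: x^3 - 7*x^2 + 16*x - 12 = (x - 3)*(x^2 - 4*x + 4) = (x - 3)*(x - 2)*(x - 2)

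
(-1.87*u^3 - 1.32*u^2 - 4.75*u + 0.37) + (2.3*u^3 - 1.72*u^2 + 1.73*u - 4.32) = 0.43*u^3 - 3.04*u^2 - 3.02*u - 3.95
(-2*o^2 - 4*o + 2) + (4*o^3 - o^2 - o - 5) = 4*o^3 - 3*o^2 - 5*o - 3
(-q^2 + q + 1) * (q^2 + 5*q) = -q^4 - 4*q^3 + 6*q^2 + 5*q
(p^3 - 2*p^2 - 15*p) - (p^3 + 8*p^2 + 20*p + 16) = -10*p^2 - 35*p - 16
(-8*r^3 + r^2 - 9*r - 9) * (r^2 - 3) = -8*r^5 + r^4 + 15*r^3 - 12*r^2 + 27*r + 27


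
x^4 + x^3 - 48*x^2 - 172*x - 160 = (x - 8)*(x + 2)^2*(x + 5)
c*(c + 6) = c^2 + 6*c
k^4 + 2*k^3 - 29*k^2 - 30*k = k*(k - 5)*(k + 1)*(k + 6)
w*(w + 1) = w^2 + w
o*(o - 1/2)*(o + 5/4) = o^3 + 3*o^2/4 - 5*o/8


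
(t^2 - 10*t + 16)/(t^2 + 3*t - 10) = (t - 8)/(t + 5)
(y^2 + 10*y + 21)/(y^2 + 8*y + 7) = (y + 3)/(y + 1)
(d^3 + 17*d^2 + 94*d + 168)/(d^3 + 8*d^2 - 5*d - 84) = (d + 6)/(d - 3)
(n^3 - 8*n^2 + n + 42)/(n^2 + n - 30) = (n^3 - 8*n^2 + n + 42)/(n^2 + n - 30)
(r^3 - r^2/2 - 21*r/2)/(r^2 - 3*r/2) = (2*r^2 - r - 21)/(2*r - 3)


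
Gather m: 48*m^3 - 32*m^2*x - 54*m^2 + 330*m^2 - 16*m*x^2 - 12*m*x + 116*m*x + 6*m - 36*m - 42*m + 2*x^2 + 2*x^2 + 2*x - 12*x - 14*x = 48*m^3 + m^2*(276 - 32*x) + m*(-16*x^2 + 104*x - 72) + 4*x^2 - 24*x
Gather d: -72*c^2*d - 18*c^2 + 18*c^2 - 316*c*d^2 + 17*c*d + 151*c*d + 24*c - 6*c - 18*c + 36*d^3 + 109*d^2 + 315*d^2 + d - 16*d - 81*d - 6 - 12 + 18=36*d^3 + d^2*(424 - 316*c) + d*(-72*c^2 + 168*c - 96)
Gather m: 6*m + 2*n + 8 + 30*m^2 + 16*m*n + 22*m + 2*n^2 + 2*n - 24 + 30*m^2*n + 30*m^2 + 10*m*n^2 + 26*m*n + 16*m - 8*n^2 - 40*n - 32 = m^2*(30*n + 60) + m*(10*n^2 + 42*n + 44) - 6*n^2 - 36*n - 48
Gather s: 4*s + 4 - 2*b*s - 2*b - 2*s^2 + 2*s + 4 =-2*b - 2*s^2 + s*(6 - 2*b) + 8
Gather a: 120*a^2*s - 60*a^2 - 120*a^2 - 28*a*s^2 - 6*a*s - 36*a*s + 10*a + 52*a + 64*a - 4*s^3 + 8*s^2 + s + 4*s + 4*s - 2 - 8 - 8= a^2*(120*s - 180) + a*(-28*s^2 - 42*s + 126) - 4*s^3 + 8*s^2 + 9*s - 18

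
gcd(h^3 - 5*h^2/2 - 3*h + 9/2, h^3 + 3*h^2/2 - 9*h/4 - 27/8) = h + 3/2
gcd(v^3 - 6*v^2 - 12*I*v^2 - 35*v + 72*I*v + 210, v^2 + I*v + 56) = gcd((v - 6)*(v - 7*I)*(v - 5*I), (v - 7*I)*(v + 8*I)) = v - 7*I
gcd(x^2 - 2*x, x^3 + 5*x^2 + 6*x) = x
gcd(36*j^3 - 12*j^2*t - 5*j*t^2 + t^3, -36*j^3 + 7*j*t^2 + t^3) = -6*j^2 + j*t + t^2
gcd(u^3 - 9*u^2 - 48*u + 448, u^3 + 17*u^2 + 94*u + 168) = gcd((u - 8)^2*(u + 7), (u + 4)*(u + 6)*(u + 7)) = u + 7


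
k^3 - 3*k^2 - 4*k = k*(k - 4)*(k + 1)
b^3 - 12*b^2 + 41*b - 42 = (b - 7)*(b - 3)*(b - 2)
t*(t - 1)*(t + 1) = t^3 - t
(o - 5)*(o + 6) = o^2 + o - 30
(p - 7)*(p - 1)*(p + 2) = p^3 - 6*p^2 - 9*p + 14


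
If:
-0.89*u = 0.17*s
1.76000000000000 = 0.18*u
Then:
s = -51.19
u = 9.78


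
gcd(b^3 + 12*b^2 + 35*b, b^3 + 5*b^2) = b^2 + 5*b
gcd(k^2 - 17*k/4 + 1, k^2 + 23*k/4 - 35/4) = 1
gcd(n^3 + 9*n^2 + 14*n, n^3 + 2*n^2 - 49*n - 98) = n^2 + 9*n + 14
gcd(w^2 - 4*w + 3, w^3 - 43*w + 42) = w - 1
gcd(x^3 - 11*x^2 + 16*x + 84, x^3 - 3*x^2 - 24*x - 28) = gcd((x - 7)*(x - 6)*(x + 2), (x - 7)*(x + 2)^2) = x^2 - 5*x - 14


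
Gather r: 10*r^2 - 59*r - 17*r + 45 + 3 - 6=10*r^2 - 76*r + 42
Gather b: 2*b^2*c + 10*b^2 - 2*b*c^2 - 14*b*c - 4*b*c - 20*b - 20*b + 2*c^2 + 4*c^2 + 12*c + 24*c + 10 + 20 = b^2*(2*c + 10) + b*(-2*c^2 - 18*c - 40) + 6*c^2 + 36*c + 30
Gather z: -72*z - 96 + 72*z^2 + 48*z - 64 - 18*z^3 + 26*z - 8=-18*z^3 + 72*z^2 + 2*z - 168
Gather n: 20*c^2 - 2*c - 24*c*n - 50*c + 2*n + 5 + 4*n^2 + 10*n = 20*c^2 - 52*c + 4*n^2 + n*(12 - 24*c) + 5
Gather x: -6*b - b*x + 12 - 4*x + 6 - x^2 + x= -6*b - x^2 + x*(-b - 3) + 18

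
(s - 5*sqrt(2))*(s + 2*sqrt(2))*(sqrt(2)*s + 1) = sqrt(2)*s^3 - 5*s^2 - 23*sqrt(2)*s - 20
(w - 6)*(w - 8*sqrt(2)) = w^2 - 8*sqrt(2)*w - 6*w + 48*sqrt(2)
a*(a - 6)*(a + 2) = a^3 - 4*a^2 - 12*a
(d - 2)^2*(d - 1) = d^3 - 5*d^2 + 8*d - 4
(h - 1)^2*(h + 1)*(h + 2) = h^4 + h^3 - 3*h^2 - h + 2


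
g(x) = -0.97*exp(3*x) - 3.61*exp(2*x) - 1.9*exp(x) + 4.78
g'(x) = -2.91*exp(3*x) - 7.22*exp(2*x) - 1.9*exp(x) = (-2.91*exp(2*x) - 7.22*exp(x) - 1.9)*exp(x)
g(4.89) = -2343729.50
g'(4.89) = -6966884.89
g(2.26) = -1198.62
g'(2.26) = -3242.26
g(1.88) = -435.73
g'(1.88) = -1141.60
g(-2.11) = 4.49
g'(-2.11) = -0.34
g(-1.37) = 4.05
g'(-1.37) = -1.00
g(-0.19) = 0.19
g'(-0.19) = -8.15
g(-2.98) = 4.67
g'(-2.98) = -0.12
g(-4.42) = 4.76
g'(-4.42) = -0.02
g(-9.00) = 4.78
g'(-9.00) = 0.00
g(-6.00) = 4.78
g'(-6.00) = 0.00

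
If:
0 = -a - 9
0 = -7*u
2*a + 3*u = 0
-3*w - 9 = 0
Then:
No Solution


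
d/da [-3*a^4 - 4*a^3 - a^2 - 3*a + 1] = -12*a^3 - 12*a^2 - 2*a - 3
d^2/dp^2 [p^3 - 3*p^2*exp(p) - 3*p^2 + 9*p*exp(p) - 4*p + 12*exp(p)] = -3*p^2*exp(p) - 3*p*exp(p) + 6*p + 24*exp(p) - 6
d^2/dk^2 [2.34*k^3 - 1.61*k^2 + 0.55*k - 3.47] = 14.04*k - 3.22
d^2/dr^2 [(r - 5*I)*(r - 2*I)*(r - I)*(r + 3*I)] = 12*r^2 - 30*I*r + 14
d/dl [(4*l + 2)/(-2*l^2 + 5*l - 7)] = 2*(4*l^2 + 4*l - 19)/(4*l^4 - 20*l^3 + 53*l^2 - 70*l + 49)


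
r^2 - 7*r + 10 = (r - 5)*(r - 2)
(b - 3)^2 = b^2 - 6*b + 9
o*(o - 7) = o^2 - 7*o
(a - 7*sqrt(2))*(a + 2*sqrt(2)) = a^2 - 5*sqrt(2)*a - 28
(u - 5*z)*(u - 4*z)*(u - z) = u^3 - 10*u^2*z + 29*u*z^2 - 20*z^3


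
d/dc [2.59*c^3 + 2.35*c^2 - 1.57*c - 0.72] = 7.77*c^2 + 4.7*c - 1.57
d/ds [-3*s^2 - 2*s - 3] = -6*s - 2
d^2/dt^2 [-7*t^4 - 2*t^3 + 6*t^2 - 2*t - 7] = -84*t^2 - 12*t + 12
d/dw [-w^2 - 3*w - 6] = -2*w - 3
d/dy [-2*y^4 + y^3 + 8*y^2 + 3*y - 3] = -8*y^3 + 3*y^2 + 16*y + 3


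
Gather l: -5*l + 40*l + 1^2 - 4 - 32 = 35*l - 35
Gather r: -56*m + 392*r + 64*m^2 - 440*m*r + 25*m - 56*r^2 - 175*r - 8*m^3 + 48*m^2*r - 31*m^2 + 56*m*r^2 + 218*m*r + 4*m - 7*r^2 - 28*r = -8*m^3 + 33*m^2 - 27*m + r^2*(56*m - 63) + r*(48*m^2 - 222*m + 189)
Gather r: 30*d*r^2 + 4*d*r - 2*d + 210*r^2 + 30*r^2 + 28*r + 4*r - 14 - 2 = -2*d + r^2*(30*d + 240) + r*(4*d + 32) - 16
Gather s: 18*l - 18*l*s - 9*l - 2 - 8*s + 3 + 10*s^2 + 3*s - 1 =9*l + 10*s^2 + s*(-18*l - 5)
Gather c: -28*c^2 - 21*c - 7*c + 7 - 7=-28*c^2 - 28*c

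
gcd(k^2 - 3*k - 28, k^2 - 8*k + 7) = k - 7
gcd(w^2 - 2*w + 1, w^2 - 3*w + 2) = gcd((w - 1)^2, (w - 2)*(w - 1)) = w - 1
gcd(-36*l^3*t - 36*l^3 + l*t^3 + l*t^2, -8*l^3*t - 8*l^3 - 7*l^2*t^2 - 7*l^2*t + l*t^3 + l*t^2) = l*t + l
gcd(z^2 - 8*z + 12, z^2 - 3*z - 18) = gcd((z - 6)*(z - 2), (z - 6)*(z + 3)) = z - 6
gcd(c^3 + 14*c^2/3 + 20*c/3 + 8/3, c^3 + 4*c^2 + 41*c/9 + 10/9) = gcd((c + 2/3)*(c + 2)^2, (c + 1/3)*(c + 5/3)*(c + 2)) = c + 2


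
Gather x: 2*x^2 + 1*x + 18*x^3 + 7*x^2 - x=18*x^3 + 9*x^2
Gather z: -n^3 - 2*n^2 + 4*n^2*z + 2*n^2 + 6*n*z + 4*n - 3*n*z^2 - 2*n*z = -n^3 - 3*n*z^2 + 4*n + z*(4*n^2 + 4*n)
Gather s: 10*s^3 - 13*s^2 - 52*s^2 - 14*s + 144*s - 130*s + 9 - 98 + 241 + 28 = 10*s^3 - 65*s^2 + 180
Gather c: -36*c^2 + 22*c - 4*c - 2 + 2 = -36*c^2 + 18*c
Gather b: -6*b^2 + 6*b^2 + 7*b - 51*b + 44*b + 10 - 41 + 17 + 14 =0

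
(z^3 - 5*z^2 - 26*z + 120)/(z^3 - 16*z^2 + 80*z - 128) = (z^2 - z - 30)/(z^2 - 12*z + 32)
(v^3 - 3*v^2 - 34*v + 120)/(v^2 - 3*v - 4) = (v^2 + v - 30)/(v + 1)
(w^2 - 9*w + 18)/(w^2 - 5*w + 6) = (w - 6)/(w - 2)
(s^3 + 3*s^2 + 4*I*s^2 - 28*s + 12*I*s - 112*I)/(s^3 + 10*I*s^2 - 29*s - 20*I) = (s^2 + 3*s - 28)/(s^2 + 6*I*s - 5)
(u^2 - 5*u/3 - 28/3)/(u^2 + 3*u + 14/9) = 3*(u - 4)/(3*u + 2)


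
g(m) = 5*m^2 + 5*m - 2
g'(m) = 10*m + 5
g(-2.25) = 12.06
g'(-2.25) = -17.50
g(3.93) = 94.87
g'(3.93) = 44.30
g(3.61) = 81.21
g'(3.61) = 41.10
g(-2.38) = 14.42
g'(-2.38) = -18.80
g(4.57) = 125.27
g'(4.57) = 50.70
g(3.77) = 87.91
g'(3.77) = 42.70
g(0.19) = -0.87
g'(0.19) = 6.90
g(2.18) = 32.66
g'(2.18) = 26.80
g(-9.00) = 358.00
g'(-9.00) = -85.00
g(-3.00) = 28.00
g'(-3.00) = -25.00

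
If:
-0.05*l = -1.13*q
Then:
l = 22.6*q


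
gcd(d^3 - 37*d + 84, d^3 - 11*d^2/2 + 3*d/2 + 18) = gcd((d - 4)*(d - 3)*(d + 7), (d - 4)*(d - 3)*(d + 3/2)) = d^2 - 7*d + 12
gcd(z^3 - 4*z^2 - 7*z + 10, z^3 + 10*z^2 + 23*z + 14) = z + 2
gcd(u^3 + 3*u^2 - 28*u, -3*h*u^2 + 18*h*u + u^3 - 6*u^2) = u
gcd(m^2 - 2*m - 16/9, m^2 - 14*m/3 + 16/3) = m - 8/3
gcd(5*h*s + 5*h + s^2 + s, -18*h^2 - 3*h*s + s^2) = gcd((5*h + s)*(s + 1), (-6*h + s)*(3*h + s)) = 1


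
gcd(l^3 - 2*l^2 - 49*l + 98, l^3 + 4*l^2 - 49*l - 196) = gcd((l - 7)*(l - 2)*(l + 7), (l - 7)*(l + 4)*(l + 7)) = l^2 - 49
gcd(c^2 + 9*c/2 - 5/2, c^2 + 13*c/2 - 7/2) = c - 1/2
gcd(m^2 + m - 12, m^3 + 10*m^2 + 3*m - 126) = m - 3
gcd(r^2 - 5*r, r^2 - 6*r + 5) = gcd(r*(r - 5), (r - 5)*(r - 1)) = r - 5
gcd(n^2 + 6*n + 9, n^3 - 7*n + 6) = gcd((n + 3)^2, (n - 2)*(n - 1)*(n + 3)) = n + 3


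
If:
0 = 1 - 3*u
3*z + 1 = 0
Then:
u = 1/3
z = -1/3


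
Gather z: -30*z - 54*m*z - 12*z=z*(-54*m - 42)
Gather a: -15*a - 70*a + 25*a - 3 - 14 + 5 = -60*a - 12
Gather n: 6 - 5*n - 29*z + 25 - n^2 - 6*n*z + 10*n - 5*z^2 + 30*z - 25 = -n^2 + n*(5 - 6*z) - 5*z^2 + z + 6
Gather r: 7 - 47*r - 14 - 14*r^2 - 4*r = -14*r^2 - 51*r - 7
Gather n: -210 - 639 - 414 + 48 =-1215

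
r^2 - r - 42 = (r - 7)*(r + 6)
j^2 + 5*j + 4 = (j + 1)*(j + 4)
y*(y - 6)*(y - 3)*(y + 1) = y^4 - 8*y^3 + 9*y^2 + 18*y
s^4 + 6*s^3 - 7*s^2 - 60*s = s*(s - 3)*(s + 4)*(s + 5)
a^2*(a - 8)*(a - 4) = a^4 - 12*a^3 + 32*a^2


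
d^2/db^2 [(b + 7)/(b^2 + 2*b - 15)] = 2*(4*(b + 1)^2*(b + 7) - 3*(b + 3)*(b^2 + 2*b - 15))/(b^2 + 2*b - 15)^3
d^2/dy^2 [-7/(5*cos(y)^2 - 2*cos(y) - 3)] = 7*(200*sin(y)^4 - 228*sin(y)^2 + 63*cos(y) - 15*cos(3*y) - 48)/(2*(cos(y) - 1)^3*(5*cos(y) + 3)^3)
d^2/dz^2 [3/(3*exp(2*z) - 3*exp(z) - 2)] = 9*((1 - 4*exp(z))*(-3*exp(2*z) + 3*exp(z) + 2) - 6*(2*exp(z) - 1)^2*exp(z))*exp(z)/(-3*exp(2*z) + 3*exp(z) + 2)^3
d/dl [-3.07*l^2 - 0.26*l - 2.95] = -6.14*l - 0.26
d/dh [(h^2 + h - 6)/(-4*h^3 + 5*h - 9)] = (-(2*h + 1)*(4*h^3 - 5*h + 9) + (12*h^2 - 5)*(h^2 + h - 6))/(4*h^3 - 5*h + 9)^2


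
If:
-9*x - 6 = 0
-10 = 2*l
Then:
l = -5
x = -2/3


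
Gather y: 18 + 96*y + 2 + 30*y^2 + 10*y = 30*y^2 + 106*y + 20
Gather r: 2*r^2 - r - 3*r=2*r^2 - 4*r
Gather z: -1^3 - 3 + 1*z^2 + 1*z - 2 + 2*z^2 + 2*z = 3*z^2 + 3*z - 6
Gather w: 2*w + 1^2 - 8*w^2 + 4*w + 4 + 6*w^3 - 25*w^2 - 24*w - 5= 6*w^3 - 33*w^2 - 18*w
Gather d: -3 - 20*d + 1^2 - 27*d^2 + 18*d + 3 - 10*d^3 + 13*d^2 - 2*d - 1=-10*d^3 - 14*d^2 - 4*d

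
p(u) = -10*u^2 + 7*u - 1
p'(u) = 7 - 20*u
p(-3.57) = -153.44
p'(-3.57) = 78.40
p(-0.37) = -4.96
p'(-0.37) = 14.40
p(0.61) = -0.45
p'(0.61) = -5.20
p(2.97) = -68.42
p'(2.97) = -52.40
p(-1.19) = -23.49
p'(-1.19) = 30.80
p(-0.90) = -15.40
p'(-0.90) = 25.00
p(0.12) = -0.30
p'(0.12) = 4.60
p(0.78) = -1.62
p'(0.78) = -8.60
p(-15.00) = -2356.00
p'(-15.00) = 307.00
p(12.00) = -1357.00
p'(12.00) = -233.00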